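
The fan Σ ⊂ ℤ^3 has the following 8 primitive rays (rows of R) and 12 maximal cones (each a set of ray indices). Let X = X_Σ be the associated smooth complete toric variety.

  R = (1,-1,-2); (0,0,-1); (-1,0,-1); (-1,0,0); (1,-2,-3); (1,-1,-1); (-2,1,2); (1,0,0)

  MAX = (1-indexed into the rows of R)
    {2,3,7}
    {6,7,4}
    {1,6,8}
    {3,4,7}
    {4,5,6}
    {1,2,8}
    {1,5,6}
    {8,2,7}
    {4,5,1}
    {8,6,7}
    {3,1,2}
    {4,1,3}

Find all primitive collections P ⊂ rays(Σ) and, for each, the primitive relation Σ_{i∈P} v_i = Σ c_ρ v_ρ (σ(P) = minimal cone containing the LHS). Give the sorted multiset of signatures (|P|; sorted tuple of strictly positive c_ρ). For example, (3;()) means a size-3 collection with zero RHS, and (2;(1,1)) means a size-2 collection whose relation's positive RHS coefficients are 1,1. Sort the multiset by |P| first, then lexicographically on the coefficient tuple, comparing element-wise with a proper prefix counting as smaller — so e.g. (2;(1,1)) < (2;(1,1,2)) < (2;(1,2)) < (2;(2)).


|primitive collections| = 11. Relations:

  • {4,8}:  v_{4} + v_{8} = 0  ⇒ sig = (2;())
  • {1,7}:  v_{1} + v_{7} = v_{4}  ⇒ sig = (2;(1))
  • {2,4}:  v_{2} + v_{4} = v_{3}  ⇒ sig = (2;(1))
  • {2,6}:  v_{2} + v_{6} = v_{1}  ⇒ sig = (2;(1))
  • {3,8}:  v_{3} + v_{8} = v_{2}  ⇒ sig = (2;(1))
  • {3,6}:  v_{3} + v_{6} = v_{1} + v_{4}  ⇒ sig = (2;(1,1))
  • {5,8}:  v_{5} + v_{8} = v_{1} + v_{6}  ⇒ sig = (2;(1,1))
  • {2,5}:  v_{2} + v_{5} = 2·v_{1} + v_{4}  ⇒ sig = (2;(1,2))
  • {5,7}:  v_{5} + v_{7} = 2·v_{4} + v_{6}  ⇒ sig = (2;(1,2))
  • {3,5}:  v_{3} + v_{5} = 2·v_{1} + 2·v_{4}  ⇒ sig = (2;(2,2))
  • {1,4,6}:  v_{1} + v_{4} + v_{6} = v_{5}  ⇒ sig = (3;(1))

so the primitive-relation signature multiset is
{ (2;()),  (2;(1)) ×4,  (2;(1,1)) ×2,  (2;(1,2)) ×2,  (2;(2,2)),  (3;(1)) }


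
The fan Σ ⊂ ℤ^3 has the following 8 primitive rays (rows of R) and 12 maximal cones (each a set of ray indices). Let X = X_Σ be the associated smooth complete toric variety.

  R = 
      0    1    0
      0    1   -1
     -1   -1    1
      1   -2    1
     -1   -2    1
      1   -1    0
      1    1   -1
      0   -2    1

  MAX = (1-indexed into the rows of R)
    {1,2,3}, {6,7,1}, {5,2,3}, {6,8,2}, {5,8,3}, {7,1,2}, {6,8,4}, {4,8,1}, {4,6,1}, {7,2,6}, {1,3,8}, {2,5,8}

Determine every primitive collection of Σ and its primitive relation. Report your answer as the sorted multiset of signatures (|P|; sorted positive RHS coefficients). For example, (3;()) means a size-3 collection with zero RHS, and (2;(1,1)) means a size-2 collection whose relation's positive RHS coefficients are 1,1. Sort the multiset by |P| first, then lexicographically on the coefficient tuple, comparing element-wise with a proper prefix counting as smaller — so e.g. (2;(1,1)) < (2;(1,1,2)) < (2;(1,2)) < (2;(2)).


The 14 primitive collections of Σ (r=8, n=3):

  {3,7}:  v_{3} + v_{7} = 0  →  sig = (2;())
  {1,5}:  v_{1} + v_{5} = v_{3}  →  sig = (2;(1))
  {2,4}:  v_{2} + v_{4} = v_{6}  →  sig = (2;(1))
  {3,6}:  v_{3} + v_{6} = v_{8}  →  sig = (2;(1))
  {7,8}:  v_{7} + v_{8} = v_{6}  →  sig = (2;(1))
  {5,7}:  v_{5} + v_{7} = v_{2} + v_{8}  →  sig = (2;(1,1))
  {3,4}:  v_{3} + v_{4} = v_{1} + 2·v_{8}  →  sig = (2;(1,2))
  {4,7}:  v_{4} + v_{7} = v_{1} + 2·v_{6}  →  sig = (2;(1,2))
  {5,6}:  v_{5} + v_{6} = v_{2} + 2·v_{8}  →  sig = (2;(1,2))
  {4,5}:  v_{4} + v_{5} = 2·v_{8}  →  sig = (2;(2))
  {1,2,8}:  v_{1} + v_{2} + v_{8} = 0  →  sig = (3;())
  {1,2,6}:  v_{1} + v_{2} + v_{6} = v_{7}  →  sig = (3;(1))
  {1,6,8}:  v_{1} + v_{6} + v_{8} = v_{4}  →  sig = (3;(1))
  {2,3,8}:  v_{2} + v_{3} + v_{8} = v_{5}  →  sig = (3;(1))

Sorted signature multiset PRS(X):
    (2;())
    (2;(1))
    (2;(1))
    (2;(1))
    (2;(1))
    (2;(1,1))
    (2;(1,2))
    (2;(1,2))
    (2;(1,2))
    (2;(2))
    (3;())
    (3;(1))
    (3;(1))
    (3;(1))


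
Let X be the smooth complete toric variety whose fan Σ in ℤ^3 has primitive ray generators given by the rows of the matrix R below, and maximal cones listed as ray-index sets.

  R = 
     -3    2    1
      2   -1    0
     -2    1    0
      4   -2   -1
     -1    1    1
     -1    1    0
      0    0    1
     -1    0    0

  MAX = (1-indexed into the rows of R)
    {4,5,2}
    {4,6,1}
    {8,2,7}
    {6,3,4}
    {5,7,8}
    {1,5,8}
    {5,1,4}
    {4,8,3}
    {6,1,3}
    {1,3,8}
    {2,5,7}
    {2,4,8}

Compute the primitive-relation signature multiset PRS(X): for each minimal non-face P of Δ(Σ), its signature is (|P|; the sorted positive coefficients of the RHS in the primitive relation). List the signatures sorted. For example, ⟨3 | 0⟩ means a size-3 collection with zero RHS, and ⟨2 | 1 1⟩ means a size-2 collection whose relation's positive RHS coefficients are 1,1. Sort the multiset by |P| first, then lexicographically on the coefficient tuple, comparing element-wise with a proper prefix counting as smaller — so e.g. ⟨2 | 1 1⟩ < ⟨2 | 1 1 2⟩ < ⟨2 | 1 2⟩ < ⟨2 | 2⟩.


Σ has 14 primitive collections:

  • {2,3}:  v_{2} + v_{3} = 0  so sig = ⟨2 | 0⟩
  • {1,2}:  v_{1} + v_{2} = v_{5}  so sig = ⟨2 | 1⟩
  • {3,5}:  v_{3} + v_{5} = v_{1}  so sig = ⟨2 | 1⟩
  • {6,7}:  v_{6} + v_{7} = v_{5}  so sig = ⟨2 | 1⟩
  • {6,8}:  v_{6} + v_{8} = v_{3}  so sig = ⟨2 | 1⟩
  • {2,6}:  v_{2} + v_{6} = v_{1} + v_{4}  so sig = ⟨2 | 1 1⟩
  • {3,7}:  v_{3} + v_{7} = v_{5} + v_{8}  so sig = ⟨2 | 1 1⟩
  • {1,7}:  v_{1} + v_{7} = 2·v_{5} + v_{8}  so sig = ⟨2 | 1 2⟩
  • {5,6}:  v_{5} + v_{6} = 2·v_{1} + v_{4}  so sig = ⟨2 | 1 2⟩
  • {4,7}:  v_{4} + v_{7} = 2·v_{2}  so sig = ⟨2 | 2⟩
  • {1,4,8}:  v_{1} + v_{4} + v_{8} = 0  so sig = ⟨3 | 0⟩
  • {1,3,4}:  v_{1} + v_{3} + v_{4} = v_{6}  so sig = ⟨3 | 1⟩
  • {2,5,8}:  v_{2} + v_{5} + v_{8} = v_{7}  so sig = ⟨3 | 1⟩
  • {4,5,8}:  v_{4} + v_{5} + v_{8} = v_{2}  so sig = ⟨3 | 1⟩

so the primitive-relation signature multiset is
    ⟨2 | 0⟩
    ⟨2 | 1⟩
    ⟨2 | 1⟩
    ⟨2 | 1⟩
    ⟨2 | 1⟩
    ⟨2 | 1 1⟩
    ⟨2 | 1 1⟩
    ⟨2 | 1 2⟩
    ⟨2 | 1 2⟩
    ⟨2 | 2⟩
    ⟨3 | 0⟩
    ⟨3 | 1⟩
    ⟨3 | 1⟩
    ⟨3 | 1⟩


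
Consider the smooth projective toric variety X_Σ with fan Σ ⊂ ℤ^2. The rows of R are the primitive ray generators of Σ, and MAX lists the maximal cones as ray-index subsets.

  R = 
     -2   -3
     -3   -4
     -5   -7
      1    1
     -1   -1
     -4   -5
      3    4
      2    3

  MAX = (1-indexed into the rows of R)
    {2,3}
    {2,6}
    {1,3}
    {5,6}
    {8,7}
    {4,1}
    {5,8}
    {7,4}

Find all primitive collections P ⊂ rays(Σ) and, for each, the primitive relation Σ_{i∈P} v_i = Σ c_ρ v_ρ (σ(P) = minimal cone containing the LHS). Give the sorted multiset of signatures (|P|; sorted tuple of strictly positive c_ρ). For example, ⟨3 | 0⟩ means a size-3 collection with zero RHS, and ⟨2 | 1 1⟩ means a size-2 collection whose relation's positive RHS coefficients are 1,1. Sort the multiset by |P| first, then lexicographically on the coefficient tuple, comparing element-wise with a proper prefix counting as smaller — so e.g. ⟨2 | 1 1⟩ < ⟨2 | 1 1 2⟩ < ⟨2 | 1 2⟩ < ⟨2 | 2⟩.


Σ has 20 primitive collections:

  P={1,8}:  v_{1} + v_{8} = 0  →  sig = ⟨2 | 0⟩
  P={2,7}:  v_{2} + v_{7} = 0  →  sig = ⟨2 | 0⟩
  P={4,5}:  v_{4} + v_{5} = 0  →  sig = ⟨2 | 0⟩
  P={1,2}:  v_{1} + v_{2} = v_{3}  →  sig = ⟨2 | 1⟩
  P={1,5}:  v_{1} + v_{5} = v_{2}  →  sig = ⟨2 | 1⟩
  P={1,7}:  v_{1} + v_{7} = v_{4}  →  sig = ⟨2 | 1⟩
  P={2,4}:  v_{2} + v_{4} = v_{1}  →  sig = ⟨2 | 1⟩
  P={2,5}:  v_{2} + v_{5} = v_{6}  →  sig = ⟨2 | 1⟩
  P={2,8}:  v_{2} + v_{8} = v_{5}  →  sig = ⟨2 | 1⟩
  P={3,7}:  v_{3} + v_{7} = v_{1}  →  sig = ⟨2 | 1⟩
  P={3,8}:  v_{3} + v_{8} = v_{2}  →  sig = ⟨2 | 1⟩
  P={4,6}:  v_{4} + v_{6} = v_{2}  →  sig = ⟨2 | 1⟩
  P={4,8}:  v_{4} + v_{8} = v_{7}  →  sig = ⟨2 | 1⟩
  P={5,7}:  v_{5} + v_{7} = v_{8}  →  sig = ⟨2 | 1⟩
  P={6,7}:  v_{6} + v_{7} = v_{5}  →  sig = ⟨2 | 1⟩
  P={1,6}:  v_{1} + v_{6} = 2·v_{2}  →  sig = ⟨2 | 2⟩
  P={3,4}:  v_{3} + v_{4} = 2·v_{1}  →  sig = ⟨2 | 2⟩
  P={3,5}:  v_{3} + v_{5} = 2·v_{2}  →  sig = ⟨2 | 2⟩
  P={6,8}:  v_{6} + v_{8} = 2·v_{5}  →  sig = ⟨2 | 2⟩
  P={3,6}:  v_{3} + v_{6} = 3·v_{2}  →  sig = ⟨2 | 3⟩

Signatures (|P|; sorted positive RHS coefficients), sorted:
[⟨2 | 0⟩, ⟨2 | 0⟩, ⟨2 | 0⟩, ⟨2 | 1⟩, ⟨2 | 1⟩, ⟨2 | 1⟩, ⟨2 | 1⟩, ⟨2 | 1⟩, ⟨2 | 1⟩, ⟨2 | 1⟩, ⟨2 | 1⟩, ⟨2 | 1⟩, ⟨2 | 1⟩, ⟨2 | 1⟩, ⟨2 | 1⟩, ⟨2 | 2⟩, ⟨2 | 2⟩, ⟨2 | 2⟩, ⟨2 | 2⟩, ⟨2 | 3⟩]


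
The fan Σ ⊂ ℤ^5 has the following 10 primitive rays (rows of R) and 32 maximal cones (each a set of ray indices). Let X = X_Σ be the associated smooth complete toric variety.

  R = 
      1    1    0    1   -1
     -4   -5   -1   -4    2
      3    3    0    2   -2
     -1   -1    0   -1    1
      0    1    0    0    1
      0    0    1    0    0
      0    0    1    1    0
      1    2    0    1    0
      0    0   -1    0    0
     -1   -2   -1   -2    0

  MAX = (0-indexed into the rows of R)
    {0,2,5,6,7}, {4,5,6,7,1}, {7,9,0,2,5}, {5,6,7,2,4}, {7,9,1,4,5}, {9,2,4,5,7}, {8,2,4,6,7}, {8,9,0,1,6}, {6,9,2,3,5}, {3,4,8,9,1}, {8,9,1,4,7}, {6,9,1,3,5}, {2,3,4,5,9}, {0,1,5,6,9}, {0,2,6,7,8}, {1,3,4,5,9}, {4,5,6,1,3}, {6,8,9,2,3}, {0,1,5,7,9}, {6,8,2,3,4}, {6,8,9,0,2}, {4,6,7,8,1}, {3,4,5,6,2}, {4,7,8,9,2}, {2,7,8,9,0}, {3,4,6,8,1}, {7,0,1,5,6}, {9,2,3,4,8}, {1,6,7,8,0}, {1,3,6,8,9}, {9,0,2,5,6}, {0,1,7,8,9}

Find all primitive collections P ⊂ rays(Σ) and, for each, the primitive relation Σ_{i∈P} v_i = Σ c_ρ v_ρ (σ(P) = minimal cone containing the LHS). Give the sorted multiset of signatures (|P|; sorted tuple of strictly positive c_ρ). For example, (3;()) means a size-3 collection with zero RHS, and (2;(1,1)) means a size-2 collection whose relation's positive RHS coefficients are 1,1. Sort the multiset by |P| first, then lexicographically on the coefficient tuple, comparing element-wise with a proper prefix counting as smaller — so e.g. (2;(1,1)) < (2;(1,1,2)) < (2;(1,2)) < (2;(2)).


Σ has 7 primitive collections:

  {0,3}:  v_{0} + v_{3} = 0  ⇒ sig = (2;())
  {5,8}:  v_{5} + v_{8} = 0  ⇒ sig = (2;())
  {0,4}:  v_{0} + v_{4} = v_{7}  ⇒ sig = (2;(1))
  {1,2}:  v_{1} + v_{2} = v_{9}  ⇒ sig = (2;(1))
  {3,7}:  v_{3} + v_{7} = v_{4}  ⇒ sig = (2;(1))
  {6,7,9}:  v_{6} + v_{7} + v_{9} = 0  ⇒ sig = (3;())
  {4,6,9}:  v_{4} + v_{6} + v_{9} = v_{3}  ⇒ sig = (3;(1))

Sorted signature multiset PRS(X):
{ (2;()) ×2,  (2;(1)) ×3,  (3;()),  (3;(1)) }


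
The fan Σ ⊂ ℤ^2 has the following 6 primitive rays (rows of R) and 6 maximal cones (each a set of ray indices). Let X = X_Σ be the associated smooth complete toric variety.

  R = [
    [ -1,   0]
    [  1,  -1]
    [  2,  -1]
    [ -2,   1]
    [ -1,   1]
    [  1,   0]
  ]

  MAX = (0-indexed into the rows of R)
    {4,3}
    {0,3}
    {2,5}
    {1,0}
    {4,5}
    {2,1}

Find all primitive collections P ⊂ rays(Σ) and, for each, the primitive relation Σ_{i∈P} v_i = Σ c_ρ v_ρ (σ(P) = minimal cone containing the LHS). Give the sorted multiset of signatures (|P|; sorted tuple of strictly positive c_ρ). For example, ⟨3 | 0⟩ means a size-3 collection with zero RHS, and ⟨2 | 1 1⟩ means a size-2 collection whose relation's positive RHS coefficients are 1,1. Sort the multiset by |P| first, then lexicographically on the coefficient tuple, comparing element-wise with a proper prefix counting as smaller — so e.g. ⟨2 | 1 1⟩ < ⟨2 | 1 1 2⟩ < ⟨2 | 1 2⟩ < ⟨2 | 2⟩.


9 collections generate NE(X_Σ); each relation:

  P = {0,5}:  v_{0} + v_{5} = 0 ; sig = ⟨2 | 0⟩
  P = {1,4}:  v_{1} + v_{4} = 0 ; sig = ⟨2 | 0⟩
  P = {2,3}:  v_{2} + v_{3} = 0 ; sig = ⟨2 | 0⟩
  P = {0,2}:  v_{0} + v_{2} = v_{1} ; sig = ⟨2 | 1⟩
  P = {0,4}:  v_{0} + v_{4} = v_{3} ; sig = ⟨2 | 1⟩
  P = {1,3}:  v_{1} + v_{3} = v_{0} ; sig = ⟨2 | 1⟩
  P = {1,5}:  v_{1} + v_{5} = v_{2} ; sig = ⟨2 | 1⟩
  P = {2,4}:  v_{2} + v_{4} = v_{5} ; sig = ⟨2 | 1⟩
  P = {3,5}:  v_{3} + v_{5} = v_{4} ; sig = ⟨2 | 1⟩

Signatures (|P|; sorted positive RHS coefficients), sorted:
    |P|=2: 9 collections, coeffs (), (), (), (1), (1), (1), (1), (1), (1)


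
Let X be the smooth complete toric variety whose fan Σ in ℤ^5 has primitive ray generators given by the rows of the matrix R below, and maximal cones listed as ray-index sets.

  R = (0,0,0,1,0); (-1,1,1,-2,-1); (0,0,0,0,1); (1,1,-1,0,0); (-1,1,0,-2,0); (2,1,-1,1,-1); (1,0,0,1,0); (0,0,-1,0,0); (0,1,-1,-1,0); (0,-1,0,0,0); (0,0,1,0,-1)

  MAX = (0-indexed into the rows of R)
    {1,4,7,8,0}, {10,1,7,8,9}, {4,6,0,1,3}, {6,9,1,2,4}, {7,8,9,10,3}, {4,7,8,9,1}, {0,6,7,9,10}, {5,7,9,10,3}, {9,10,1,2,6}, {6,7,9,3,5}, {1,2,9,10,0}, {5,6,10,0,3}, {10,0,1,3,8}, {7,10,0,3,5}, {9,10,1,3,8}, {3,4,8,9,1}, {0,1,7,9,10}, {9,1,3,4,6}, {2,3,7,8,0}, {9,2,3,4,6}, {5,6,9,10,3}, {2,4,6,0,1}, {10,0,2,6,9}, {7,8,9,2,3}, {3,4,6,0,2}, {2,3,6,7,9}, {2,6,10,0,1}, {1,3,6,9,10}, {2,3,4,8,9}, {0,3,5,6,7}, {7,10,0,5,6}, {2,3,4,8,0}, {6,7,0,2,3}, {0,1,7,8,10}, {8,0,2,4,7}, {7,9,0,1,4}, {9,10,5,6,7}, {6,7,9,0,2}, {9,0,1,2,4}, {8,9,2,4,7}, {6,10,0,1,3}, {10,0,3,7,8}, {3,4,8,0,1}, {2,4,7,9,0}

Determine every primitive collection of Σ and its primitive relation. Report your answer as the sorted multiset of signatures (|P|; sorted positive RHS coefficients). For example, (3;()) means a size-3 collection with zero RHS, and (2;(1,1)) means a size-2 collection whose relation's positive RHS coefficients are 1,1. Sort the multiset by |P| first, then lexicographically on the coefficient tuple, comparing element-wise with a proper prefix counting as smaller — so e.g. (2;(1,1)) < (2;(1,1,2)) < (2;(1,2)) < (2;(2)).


22 minimal non-faces of Δ(Σ) (on 11 rays):

  • {4,10}:  v_{4} + v_{10} = v_{1}  so sig = (2;(1))
  • {6,8}:  v_{6} + v_{8} = v_{3}  so sig = (2;(1))
  • {2,5}:  v_{2} + v_{5} = v_{3} + v_{6}  so sig = (2;(1,1))
  • {4,5}:  v_{4} + v_{5} = v_{3} + v_{8} + v_{10}  so sig = (2;(1,1,1))
  • {1,5}:  v_{1} + v_{5} = v_{3} + v_{8} + 2·v_{10}  so sig = (2;(1,1,2))
  • {5,8}:  v_{5} + v_{8} = 2·v_{3} + v_{7} + v_{10}  so sig = (2;(1,1,2))
  • {2,7,10}:  v_{2} + v_{7} + v_{10} = 0  so sig = (3;())
  • {0,8,9}:  v_{0} + v_{8} + v_{9} = v_{7}  so sig = (3;(1))
  • {1,2,7}:  v_{1} + v_{2} + v_{7} = v_{4}  so sig = (3;(1))
  • {4,6,7}:  v_{4} + v_{6} + v_{7} = v_{8}  so sig = (3;(1))
  • {0,3,9}:  v_{0} + v_{3} + v_{9} = v_{6} + v_{7}  so sig = (3;(1,1))
  • {1,6,7}:  v_{1} + v_{6} + v_{7} = v_{8} + v_{10}  so sig = (3;(1,1))
  • {2,8,10}:  v_{2} + v_{8} + v_{10} = v_{4} + v_{6}  so sig = (3;(1,1))
  • {1,2,8}:  v_{1} + v_{2} + v_{8} = 2·v_{4} + v_{6}  so sig = (3;(1,2))
  • {1,3,7}:  v_{1} + v_{3} + v_{7} = 2·v_{8} + v_{10}  so sig = (3;(1,2))
  • {2,3,10}:  v_{2} + v_{3} + v_{10} = v_{4} + 2·v_{6}  so sig = (3;(1,2))
  • {0,5,9}:  v_{0} + v_{5} + v_{9} = 2·v_{6} + 2·v_{7} + v_{10}  so sig = (3;(1,2,2))
  • {3,4,7}:  v_{3} + v_{4} + v_{7} = 2·v_{8}  so sig = (3;(2))
  • {1,2,3}:  v_{1} + v_{2} + v_{3} = 2·v_{4} + 2·v_{6}  so sig = (3;(2,2))
  • {0,4,6,9}:  v_{0} + v_{4} + v_{6} + v_{9} = 0  so sig = (4;())
  • {0,1,6,9}:  v_{0} + v_{1} + v_{6} + v_{9} = v_{10}  so sig = (4;(1))
  • {3,6,7,10}:  v_{3} + v_{6} + v_{7} + v_{10} = v_{5}  so sig = (4;(1))

Sorted signature multiset PRS(X):
[(2;(1)), (2;(1)), (2;(1,1)), (2;(1,1,1)), (2;(1,1,2)), (2;(1,1,2)), (3;()), (3;(1)), (3;(1)), (3;(1)), (3;(1,1)), (3;(1,1)), (3;(1,1)), (3;(1,2)), (3;(1,2)), (3;(1,2)), (3;(1,2,2)), (3;(2)), (3;(2,2)), (4;()), (4;(1)), (4;(1))]


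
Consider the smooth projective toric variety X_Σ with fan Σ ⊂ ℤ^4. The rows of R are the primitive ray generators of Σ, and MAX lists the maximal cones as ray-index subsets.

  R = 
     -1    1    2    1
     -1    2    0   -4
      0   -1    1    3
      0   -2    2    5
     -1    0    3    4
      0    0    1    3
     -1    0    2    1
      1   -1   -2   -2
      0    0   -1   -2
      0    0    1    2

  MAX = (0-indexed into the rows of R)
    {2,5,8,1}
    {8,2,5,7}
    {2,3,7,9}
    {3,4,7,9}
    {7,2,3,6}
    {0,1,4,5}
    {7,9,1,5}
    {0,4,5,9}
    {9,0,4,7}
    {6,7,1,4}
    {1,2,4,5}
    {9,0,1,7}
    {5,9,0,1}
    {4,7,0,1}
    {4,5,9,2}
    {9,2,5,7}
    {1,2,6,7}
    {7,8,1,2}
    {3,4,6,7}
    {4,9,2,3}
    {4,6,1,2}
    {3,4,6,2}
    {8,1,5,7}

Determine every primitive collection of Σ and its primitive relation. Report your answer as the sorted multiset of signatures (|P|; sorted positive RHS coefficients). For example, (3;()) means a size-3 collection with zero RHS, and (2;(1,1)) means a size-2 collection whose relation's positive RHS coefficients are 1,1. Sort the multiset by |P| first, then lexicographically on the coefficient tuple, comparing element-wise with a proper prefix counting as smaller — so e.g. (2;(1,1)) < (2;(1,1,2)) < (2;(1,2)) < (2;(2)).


|primitive collections| = 18. Relations:

  {8,9}:  v_{8} + v_{9} = 0  ⟹  sig = (2;())
  {0,2}:  v_{0} + v_{2} = v_{4}  ⟹  sig = (2;(1))
  {1,3}:  v_{1} + v_{3} = v_{6}  ⟹  sig = (2;(1))
  {5,6}:  v_{5} + v_{6} = v_{4}  ⟹  sig = (2;(1))
  {0,8}:  v_{0} + v_{8} = v_{1} + v_{2}  ⟹  sig = (2;(1,1))
  {6,9}:  v_{6} + v_{9} = v_{0} + v_{4} + v_{7}  ⟹  sig = (2;(1,1,1))
  {0,6}:  v_{0} + v_{6} = v_{1} + 2·v_{4} + v_{7}  ⟹  sig = (2;(1,1,2))
  {3,8}:  v_{3} + v_{8} = v_{1} + 3·v_{2} + v_{7}  ⟹  sig = (2;(1,1,3))
  {0,3}:  v_{0} + v_{3} = 2·v_{4} + v_{7}  ⟹  sig = (2;(1,2))
  {3,5}:  v_{3} + v_{5} = 2·v_{2} + v_{9}  ⟹  sig = (2;(1,2))
  {4,8}:  v_{4} + v_{8} = v_{1} + 2·v_{2}  ⟹  sig = (2;(1,2))
  {6,8}:  v_{6} + v_{8} = 2·v_{1} + 3·v_{2} + v_{7}  ⟹  sig = (2;(1,2,3))
  {0,5,7}:  v_{0} + v_{5} + v_{7} = v_{9}  ⟹  sig = (3;(1))
  {1,2,9}:  v_{1} + v_{2} + v_{9} = v_{0}  ⟹  sig = (3;(1))
  {2,4,7}:  v_{2} + v_{4} + v_{7} = v_{3}  ⟹  sig = (3;(1))
  {4,5,7}:  v_{4} + v_{5} + v_{7} = v_{2} + v_{9}  ⟹  sig = (3;(1,1))
  {1,4,9}:  v_{1} + v_{4} + v_{9} = 2·v_{0}  ⟹  sig = (3;(2))
  {1,2,5,7}:  v_{1} + v_{2} + v_{5} + v_{7} = 0  ⟹  sig = (4;())

Hence PRS(X_Σ) =
[(2;()), (2;(1)), (2;(1)), (2;(1)), (2;(1,1)), (2;(1,1,1)), (2;(1,1,2)), (2;(1,1,3)), (2;(1,2)), (2;(1,2)), (2;(1,2)), (2;(1,2,3)), (3;(1)), (3;(1)), (3;(1)), (3;(1,1)), (3;(2)), (4;())]


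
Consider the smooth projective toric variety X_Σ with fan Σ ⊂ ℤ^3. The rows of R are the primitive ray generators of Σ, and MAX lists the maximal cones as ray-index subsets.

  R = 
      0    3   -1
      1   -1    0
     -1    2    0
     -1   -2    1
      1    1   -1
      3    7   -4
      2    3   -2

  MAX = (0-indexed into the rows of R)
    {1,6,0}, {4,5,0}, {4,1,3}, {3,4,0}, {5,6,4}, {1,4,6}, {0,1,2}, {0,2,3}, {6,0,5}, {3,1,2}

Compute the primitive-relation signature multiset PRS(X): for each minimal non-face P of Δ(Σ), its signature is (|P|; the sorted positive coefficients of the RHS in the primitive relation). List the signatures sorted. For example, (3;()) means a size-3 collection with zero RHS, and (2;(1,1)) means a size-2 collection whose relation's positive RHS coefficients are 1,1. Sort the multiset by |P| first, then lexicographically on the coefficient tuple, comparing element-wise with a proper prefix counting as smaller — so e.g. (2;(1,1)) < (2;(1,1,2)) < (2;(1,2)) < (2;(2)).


9 collections generate NE(X_Σ); each relation:

  P={2,4}:  v_{2} + v_{4} = v_{0}  ⟹  sig = (2;(1))
  P={3,6}:  v_{3} + v_{6} = v_{4}  ⟹  sig = (2;(1))
  P={2,5}:  v_{2} + v_{5} = 2·v_{0} + v_{6}  ⟹  sig = (2;(1,2))
  P={2,6}:  v_{2} + v_{6} = 2·v_{0} + v_{1}  ⟹  sig = (2;(1,2))
  P={3,5}:  v_{3} + v_{5} = v_{0} + 2·v_{4}  ⟹  sig = (2;(1,2))
  P={1,5}:  v_{1} + v_{5} = 2·v_{6}  ⟹  sig = (2;(2))
  P={0,1,3}:  v_{0} + v_{1} + v_{3} = 0  ⟹  sig = (3;())
  P={0,1,4}:  v_{0} + v_{1} + v_{4} = v_{6}  ⟹  sig = (3;(1))
  P={0,4,6}:  v_{0} + v_{4} + v_{6} = v_{5}  ⟹  sig = (3;(1))

Hence PRS(X_Σ) =
    (2;(1))
    (2;(1))
    (2;(1,2))
    (2;(1,2))
    (2;(1,2))
    (2;(2))
    (3;())
    (3;(1))
    (3;(1))


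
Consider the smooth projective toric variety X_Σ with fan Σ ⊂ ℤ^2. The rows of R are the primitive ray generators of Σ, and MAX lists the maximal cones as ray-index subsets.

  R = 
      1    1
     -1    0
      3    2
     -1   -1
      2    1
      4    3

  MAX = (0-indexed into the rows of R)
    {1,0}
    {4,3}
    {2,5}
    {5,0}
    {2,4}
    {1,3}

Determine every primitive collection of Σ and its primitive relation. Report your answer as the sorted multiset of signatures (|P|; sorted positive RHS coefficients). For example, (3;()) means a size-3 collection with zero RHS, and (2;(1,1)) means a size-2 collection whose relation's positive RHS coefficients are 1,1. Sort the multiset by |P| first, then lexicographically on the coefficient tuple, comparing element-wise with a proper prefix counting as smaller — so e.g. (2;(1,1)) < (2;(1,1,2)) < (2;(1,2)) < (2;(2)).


Σ has 9 primitive collections:

  {0,3}:  v_{0} + v_{3} = 0  ⟹  sig = (2;())
  {0,2}:  v_{0} + v_{2} = v_{5}  ⟹  sig = (2;(1))
  {0,4}:  v_{0} + v_{4} = v_{2}  ⟹  sig = (2;(1))
  {1,4}:  v_{1} + v_{4} = v_{0}  ⟹  sig = (2;(1))
  {2,3}:  v_{2} + v_{3} = v_{4}  ⟹  sig = (2;(1))
  {3,5}:  v_{3} + v_{5} = v_{2}  ⟹  sig = (2;(1))
  {1,2}:  v_{1} + v_{2} = 2·v_{0}  ⟹  sig = (2;(2))
  {4,5}:  v_{4} + v_{5} = 2·v_{2}  ⟹  sig = (2;(2))
  {1,5}:  v_{1} + v_{5} = 3·v_{0}  ⟹  sig = (2;(3))

so the primitive-relation signature multiset is
[(2;()), (2;(1)), (2;(1)), (2;(1)), (2;(1)), (2;(1)), (2;(2)), (2;(2)), (2;(3))]


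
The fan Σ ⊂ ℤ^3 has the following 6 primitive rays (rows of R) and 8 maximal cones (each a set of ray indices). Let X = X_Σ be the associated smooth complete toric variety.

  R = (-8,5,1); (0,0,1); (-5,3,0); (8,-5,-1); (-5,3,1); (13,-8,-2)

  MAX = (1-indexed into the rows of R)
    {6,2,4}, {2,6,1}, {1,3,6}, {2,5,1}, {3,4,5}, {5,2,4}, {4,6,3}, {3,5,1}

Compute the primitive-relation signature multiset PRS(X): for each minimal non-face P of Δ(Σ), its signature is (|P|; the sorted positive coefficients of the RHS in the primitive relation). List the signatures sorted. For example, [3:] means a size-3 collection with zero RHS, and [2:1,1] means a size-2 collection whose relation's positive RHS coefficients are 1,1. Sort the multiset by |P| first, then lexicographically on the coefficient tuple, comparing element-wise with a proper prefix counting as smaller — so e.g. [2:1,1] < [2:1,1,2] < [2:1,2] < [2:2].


Σ has 3 primitive collections:

  • {1,4}:  v_{1} + v_{4} = 0  so sig = [2:]
  • {2,3}:  v_{2} + v_{3} = v_{5}  so sig = [2:1]
  • {5,6}:  v_{5} + v_{6} = v_{4}  so sig = [2:1]

Sorted signature multiset PRS(X):
    [2:]
    [2:1]
    [2:1]


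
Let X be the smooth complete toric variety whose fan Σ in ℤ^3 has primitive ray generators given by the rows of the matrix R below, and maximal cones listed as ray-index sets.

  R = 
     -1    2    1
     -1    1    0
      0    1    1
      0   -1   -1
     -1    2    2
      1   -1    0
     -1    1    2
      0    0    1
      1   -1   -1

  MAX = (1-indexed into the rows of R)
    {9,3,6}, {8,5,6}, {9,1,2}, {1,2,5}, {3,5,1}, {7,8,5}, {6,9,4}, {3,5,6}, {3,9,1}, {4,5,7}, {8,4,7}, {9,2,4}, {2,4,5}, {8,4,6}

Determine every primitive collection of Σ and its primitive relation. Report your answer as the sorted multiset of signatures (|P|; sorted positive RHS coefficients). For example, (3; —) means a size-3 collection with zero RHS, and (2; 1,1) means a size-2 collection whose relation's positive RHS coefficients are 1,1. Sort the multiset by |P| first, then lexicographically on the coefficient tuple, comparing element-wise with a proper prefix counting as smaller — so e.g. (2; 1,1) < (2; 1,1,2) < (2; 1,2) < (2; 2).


17 minimal non-faces of Δ(Σ) (on 9 rays):

  P={2,6}:  v_{2} + v_{6} = 0  ⟹  sig = (2; —)
  P={3,4}:  v_{3} + v_{4} = 0  ⟹  sig = (2; —)
  P={1,4}:  v_{1} + v_{4} = v_{2}  ⟹  sig = (2; 1)
  P={1,6}:  v_{1} + v_{6} = v_{3}  ⟹  sig = (2; 1)
  P={1,8}:  v_{1} + v_{8} = v_{5}  ⟹  sig = (2; 1)
  P={2,3}:  v_{2} + v_{3} = v_{1}  ⟹  sig = (2; 1)
  P={5,9}:  v_{5} + v_{9} = v_{3}  ⟹  sig = (2; 1)
  P={7,9}:  v_{7} + v_{9} = v_{8}  ⟹  sig = (2; 1)
  P={8,9}:  v_{8} + v_{9} = v_{6}  ⟹  sig = (2; 1)
  P={2,8}:  v_{2} + v_{8} = v_{4} + v_{5}  ⟹  sig = (2; 1,1)
  P={3,7}:  v_{3} + v_{7} = v_{5} + v_{8}  ⟹  sig = (2; 1,1)
  P={3,8}:  v_{3} + v_{8} = v_{5} + v_{6}  ⟹  sig = (2; 1,1)
  P={1,7}:  v_{1} + v_{7} = v_{4} + 2·v_{5}  ⟹  sig = (2; 1,2)
  P={6,7}:  v_{6} + v_{7} = 2·v_{8}  ⟹  sig = (2; 2)
  P={2,7}:  v_{2} + v_{7} = 2·v_{4} + 2·v_{5}  ⟹  sig = (2; 2,2)
  P={4,5,6}:  v_{4} + v_{5} + v_{6} = v_{8}  ⟹  sig = (3; 1)
  P={4,5,8}:  v_{4} + v_{5} + v_{8} = v_{7}  ⟹  sig = (3; 1)

Sorted signature multiset PRS(X):
{ (2; —) ×2,  (2; 1) ×7,  (2; 1,1) ×3,  (2; 1,2),  (2; 2),  (2; 2,2),  (3; 1) ×2 }


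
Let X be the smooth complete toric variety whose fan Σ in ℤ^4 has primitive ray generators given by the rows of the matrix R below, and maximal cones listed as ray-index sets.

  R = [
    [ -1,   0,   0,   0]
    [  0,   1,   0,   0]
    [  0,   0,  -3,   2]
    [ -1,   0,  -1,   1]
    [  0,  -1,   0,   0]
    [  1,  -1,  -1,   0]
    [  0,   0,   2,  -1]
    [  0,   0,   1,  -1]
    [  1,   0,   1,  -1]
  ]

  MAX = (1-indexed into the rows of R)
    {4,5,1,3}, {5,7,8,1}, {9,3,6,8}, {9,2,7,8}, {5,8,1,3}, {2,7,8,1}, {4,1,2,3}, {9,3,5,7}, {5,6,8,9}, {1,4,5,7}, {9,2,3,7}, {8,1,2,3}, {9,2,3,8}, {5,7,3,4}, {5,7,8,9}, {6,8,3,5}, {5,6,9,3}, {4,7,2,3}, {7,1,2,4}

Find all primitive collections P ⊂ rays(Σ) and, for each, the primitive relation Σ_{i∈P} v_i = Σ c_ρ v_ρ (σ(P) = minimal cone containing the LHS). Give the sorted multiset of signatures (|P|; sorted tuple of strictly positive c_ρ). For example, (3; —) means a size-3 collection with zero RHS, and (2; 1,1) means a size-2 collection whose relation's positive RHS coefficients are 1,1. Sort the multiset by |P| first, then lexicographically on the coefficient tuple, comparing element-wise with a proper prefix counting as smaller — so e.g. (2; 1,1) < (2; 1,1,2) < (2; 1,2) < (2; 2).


The 11 primitive collections of Σ (r=9, n=4):

  P = {2,5}:  v_{2} + v_{5} = 0  so sig = (2; —)
  P = {4,9}:  v_{4} + v_{9} = 0  so sig = (2; —)
  P = {1,9}:  v_{1} + v_{9} = v_{8}  so sig = (2; 1)
  P = {4,8}:  v_{4} + v_{8} = v_{1}  so sig = (2; 1)
  P = {6,7}:  v_{6} + v_{7} = v_{5} + v_{9}  so sig = (2; 1,1)
  P = {2,6}:  v_{2} + v_{6} = v_{3} + v_{8} + v_{9}  so sig = (2; 1,1,1)
  P = {4,6}:  v_{4} + v_{6} = v_{3} + v_{5} + v_{8}  so sig = (2; 1,1,1)
  P = {1,6}:  v_{1} + v_{6} = v_{3} + v_{5} + 2·v_{8}  so sig = (2; 1,1,2)
  P = {3,7,8}:  v_{3} + v_{7} + v_{8} = 0  so sig = (3; —)
  P = {1,3,7}:  v_{1} + v_{3} + v_{7} = v_{4}  so sig = (3; 1)
  P = {3,5,8,9}:  v_{3} + v_{5} + v_{8} + v_{9} = v_{6}  so sig = (4; 1)

Signatures (|P|; sorted positive RHS coefficients), sorted:
{ (2; —) ×2,  (2; 1) ×2,  (2; 1,1),  (2; 1,1,1) ×2,  (2; 1,1,2),  (3; —),  (3; 1),  (4; 1) }


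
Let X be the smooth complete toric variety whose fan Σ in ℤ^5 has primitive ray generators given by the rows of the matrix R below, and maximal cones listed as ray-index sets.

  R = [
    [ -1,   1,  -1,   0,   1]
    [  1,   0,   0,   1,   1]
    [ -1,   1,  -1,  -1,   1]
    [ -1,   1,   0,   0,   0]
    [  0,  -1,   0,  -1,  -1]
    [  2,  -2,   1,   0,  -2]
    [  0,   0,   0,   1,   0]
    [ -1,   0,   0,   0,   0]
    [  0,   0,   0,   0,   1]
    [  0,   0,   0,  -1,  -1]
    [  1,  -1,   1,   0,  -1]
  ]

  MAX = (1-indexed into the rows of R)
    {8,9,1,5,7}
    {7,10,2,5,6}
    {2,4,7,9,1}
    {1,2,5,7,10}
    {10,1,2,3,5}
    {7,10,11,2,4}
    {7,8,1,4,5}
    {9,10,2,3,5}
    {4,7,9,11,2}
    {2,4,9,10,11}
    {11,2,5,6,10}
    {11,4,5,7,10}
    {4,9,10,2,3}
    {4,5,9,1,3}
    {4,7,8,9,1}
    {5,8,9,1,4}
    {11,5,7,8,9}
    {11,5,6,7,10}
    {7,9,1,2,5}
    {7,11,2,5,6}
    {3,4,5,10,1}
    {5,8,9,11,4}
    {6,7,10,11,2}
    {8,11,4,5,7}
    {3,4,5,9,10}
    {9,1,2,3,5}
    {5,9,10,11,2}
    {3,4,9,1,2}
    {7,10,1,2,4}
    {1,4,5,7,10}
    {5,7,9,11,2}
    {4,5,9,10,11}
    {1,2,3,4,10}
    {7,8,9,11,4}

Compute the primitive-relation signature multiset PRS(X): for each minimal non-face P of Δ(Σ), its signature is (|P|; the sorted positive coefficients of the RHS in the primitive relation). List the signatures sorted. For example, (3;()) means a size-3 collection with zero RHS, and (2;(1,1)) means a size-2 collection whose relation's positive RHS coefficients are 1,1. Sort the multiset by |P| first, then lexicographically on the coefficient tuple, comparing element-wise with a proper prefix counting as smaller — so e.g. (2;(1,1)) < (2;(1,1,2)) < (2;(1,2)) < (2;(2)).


Primitive collections (16):

  • {1,11}:  v_{1} + v_{11} = 0  ⇒ sig = (2;())
  • {3,7}:  v_{3} + v_{7} = v_{1}  ⇒ sig = (2;(1))
  • {2,8}:  v_{2} + v_{8} = v_{7} + v_{9}  ⇒ sig = (2;(1,1))
  • {3,11}:  v_{3} + v_{11} = v_{9} + v_{10}  ⇒ sig = (2;(1,1))
  • {8,10}:  v_{8} + v_{10} = v_{4} + v_{5}  ⇒ sig = (2;(1,1))
  • {3,6}:  v_{3} + v_{6} = v_{2} + v_{5} + v_{10}  ⇒ sig = (2;(1,1,1))
  • {4,6}:  v_{4} + v_{6} = v_{7} + v_{10} + v_{11}  ⇒ sig = (2;(1,1,1))
  • {6,8}:  v_{6} + v_{8} = v_{5} + v_{7} + v_{11}  ⇒ sig = (2;(1,1,1))
  • {6,9}:  v_{6} + v_{9} = v_{2} + v_{5} + v_{11}  ⇒ sig = (2;(1,1,1))
  • {1,6}:  v_{1} + v_{6} = v_{2} + v_{5} + v_{7} + v_{10}  ⇒ sig = (2;(1,1,1,1))
  • {3,8}:  v_{3} + v_{8} = v_{1} + v_{4} + v_{5} + v_{9}  ⇒ sig = (2;(1,1,1,1))
  • {2,4,5}:  v_{2} + v_{4} + v_{5} = 0  ⇒ sig = (3;())
  • {7,9,10}:  v_{7} + v_{9} + v_{10} = 0  ⇒ sig = (3;())
  • {1,9,10}:  v_{1} + v_{9} + v_{10} = v_{3}  ⇒ sig = (3;(1))
  • {4,5,7,9}:  v_{4} + v_{5} + v_{7} + v_{9} = v_{8}  ⇒ sig = (4;(1))
  • {2,5,7,10,11}:  v_{2} + v_{5} + v_{7} + v_{10} + v_{11} = v_{6}  ⇒ sig = (5;(1))

so the primitive-relation signature multiset is
[(2;()), (2;(1)), (2;(1,1)), (2;(1,1)), (2;(1,1)), (2;(1,1,1)), (2;(1,1,1)), (2;(1,1,1)), (2;(1,1,1)), (2;(1,1,1,1)), (2;(1,1,1,1)), (3;()), (3;()), (3;(1)), (4;(1)), (5;(1))]


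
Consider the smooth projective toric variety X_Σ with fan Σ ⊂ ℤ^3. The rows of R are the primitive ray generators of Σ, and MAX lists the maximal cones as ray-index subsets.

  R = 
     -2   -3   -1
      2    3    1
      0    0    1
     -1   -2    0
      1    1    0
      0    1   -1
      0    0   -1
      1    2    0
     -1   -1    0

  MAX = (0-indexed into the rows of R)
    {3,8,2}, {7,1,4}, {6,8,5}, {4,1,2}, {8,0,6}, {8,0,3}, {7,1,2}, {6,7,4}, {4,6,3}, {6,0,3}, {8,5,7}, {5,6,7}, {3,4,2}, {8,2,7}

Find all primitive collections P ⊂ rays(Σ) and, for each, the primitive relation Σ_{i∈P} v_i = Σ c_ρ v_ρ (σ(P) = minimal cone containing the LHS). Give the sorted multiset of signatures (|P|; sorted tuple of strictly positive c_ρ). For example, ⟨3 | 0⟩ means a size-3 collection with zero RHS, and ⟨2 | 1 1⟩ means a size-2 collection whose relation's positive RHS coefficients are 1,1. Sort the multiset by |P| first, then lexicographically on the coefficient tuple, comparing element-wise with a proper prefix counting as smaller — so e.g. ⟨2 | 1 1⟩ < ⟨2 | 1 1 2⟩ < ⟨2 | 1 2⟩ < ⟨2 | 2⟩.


Δ(Σ) — 9 vertices, 18 min non-faces:

  P={0,1}:  v_{0} + v_{1} = 0 — sig = ⟨2 | 0⟩
  P={2,6}:  v_{2} + v_{6} = 0 — sig = ⟨2 | 0⟩
  P={3,7}:  v_{3} + v_{7} = 0 — sig = ⟨2 | 0⟩
  P={4,8}:  v_{4} + v_{8} = 0 — sig = ⟨2 | 0⟩
  P={0,2}:  v_{0} + v_{2} = v_{3} + v_{8} — sig = ⟨2 | 1 1⟩
  P={0,4}:  v_{0} + v_{4} = v_{3} + v_{6} — sig = ⟨2 | 1 1⟩
  P={0,7}:  v_{0} + v_{7} = v_{6} + v_{8} — sig = ⟨2 | 1 1⟩
  P={1,3}:  v_{1} + v_{3} = v_{2} + v_{4} — sig = ⟨2 | 1 1⟩
  P={1,6}:  v_{1} + v_{6} = v_{4} + v_{7} — sig = ⟨2 | 1 1⟩
  P={1,8}:  v_{1} + v_{8} = v_{2} + v_{7} — sig = ⟨2 | 1 1⟩
  P={2,5}:  v_{2} + v_{5} = v_{7} + v_{8} — sig = ⟨2 | 1 1⟩
  P={3,5}:  v_{3} + v_{5} = v_{6} + v_{8} — sig = ⟨2 | 1 1⟩
  P={4,5}:  v_{4} + v_{5} = v_{6} + v_{7} — sig = ⟨2 | 1 1⟩
  P={1,5}:  v_{1} + v_{5} = 2·v_{7} — sig = ⟨2 | 2⟩
  P={0,5}:  v_{0} + v_{5} = 2·v_{6} + 2·v_{8} — sig = ⟨2 | 2 2⟩
  P={2,4,7}:  v_{2} + v_{4} + v_{7} = v_{1} — sig = ⟨3 | 1⟩
  P={3,6,8}:  v_{3} + v_{6} + v_{8} = v_{0} — sig = ⟨3 | 1⟩
  P={6,7,8}:  v_{6} + v_{7} + v_{8} = v_{5} — sig = ⟨3 | 1⟩

so the primitive-relation signature multiset is
    |P|=2: 15 collections, coeffs (), (), (), (), (1,1), (1,1), (1,1), (1,1), (1,1), (1,1), (1,1), (1,1), (1,1), (2), (2,2)
    |P|=3: 3 collections, coeffs (1), (1), (1)


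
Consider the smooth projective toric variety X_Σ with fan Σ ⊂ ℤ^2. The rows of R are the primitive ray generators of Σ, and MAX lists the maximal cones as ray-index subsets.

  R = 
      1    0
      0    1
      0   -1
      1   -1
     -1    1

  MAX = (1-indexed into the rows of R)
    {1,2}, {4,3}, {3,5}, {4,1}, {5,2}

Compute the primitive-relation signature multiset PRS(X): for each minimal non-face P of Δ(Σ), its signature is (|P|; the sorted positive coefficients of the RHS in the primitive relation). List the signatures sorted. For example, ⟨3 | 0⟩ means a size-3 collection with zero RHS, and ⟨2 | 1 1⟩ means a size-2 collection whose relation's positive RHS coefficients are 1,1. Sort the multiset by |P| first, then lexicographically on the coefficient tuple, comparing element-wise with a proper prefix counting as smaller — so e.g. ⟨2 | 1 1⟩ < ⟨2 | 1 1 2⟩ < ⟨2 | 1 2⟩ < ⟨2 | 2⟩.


Σ has 5 primitive collections:

  {2,3}:  v_{2} + v_{3} = 0  →  sig = ⟨2 | 0⟩
  {4,5}:  v_{4} + v_{5} = 0  →  sig = ⟨2 | 0⟩
  {1,3}:  v_{1} + v_{3} = v_{4}  →  sig = ⟨2 | 1⟩
  {1,5}:  v_{1} + v_{5} = v_{2}  →  sig = ⟨2 | 1⟩
  {2,4}:  v_{2} + v_{4} = v_{1}  →  sig = ⟨2 | 1⟩

Sorted signature multiset PRS(X):
    ⟨2 | 0⟩
    ⟨2 | 0⟩
    ⟨2 | 1⟩
    ⟨2 | 1⟩
    ⟨2 | 1⟩


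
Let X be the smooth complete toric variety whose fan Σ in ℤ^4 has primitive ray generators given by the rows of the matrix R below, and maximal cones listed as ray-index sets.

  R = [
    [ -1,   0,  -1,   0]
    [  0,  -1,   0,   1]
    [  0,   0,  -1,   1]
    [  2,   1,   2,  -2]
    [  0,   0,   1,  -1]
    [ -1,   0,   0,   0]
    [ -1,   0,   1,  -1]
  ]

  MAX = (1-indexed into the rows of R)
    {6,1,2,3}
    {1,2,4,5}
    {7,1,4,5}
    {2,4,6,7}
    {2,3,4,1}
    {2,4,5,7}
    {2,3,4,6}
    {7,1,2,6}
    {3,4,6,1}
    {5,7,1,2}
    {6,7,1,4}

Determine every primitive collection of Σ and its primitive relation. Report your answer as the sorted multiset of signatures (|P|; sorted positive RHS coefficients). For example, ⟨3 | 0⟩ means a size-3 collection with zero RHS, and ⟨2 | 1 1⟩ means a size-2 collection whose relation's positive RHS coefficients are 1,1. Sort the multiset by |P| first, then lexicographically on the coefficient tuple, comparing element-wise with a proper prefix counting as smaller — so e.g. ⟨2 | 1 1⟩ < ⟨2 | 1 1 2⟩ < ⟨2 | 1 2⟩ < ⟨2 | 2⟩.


5 collections generate NE(X_Σ); each relation:

  P = {3,5}:  v_{3} + v_{5} = 0  ⟹  sig = ⟨2 | 0⟩
  P = {3,7}:  v_{3} + v_{7} = v_{6}  ⟹  sig = ⟨2 | 1⟩
  P = {5,6}:  v_{5} + v_{6} = v_{7}  ⟹  sig = ⟨2 | 1⟩
  P = {1,2,4,6}:  v_{1} + v_{2} + v_{4} + v_{6} = v_{5}  ⟹  sig = ⟨4 | 1⟩
  P = {1,2,4,7}:  v_{1} + v_{2} + v_{4} + v_{7} = 2·v_{5}  ⟹  sig = ⟨4 | 2⟩

so the primitive-relation signature multiset is
    ⟨2 | 0⟩
    ⟨2 | 1⟩
    ⟨2 | 1⟩
    ⟨4 | 1⟩
    ⟨4 | 2⟩


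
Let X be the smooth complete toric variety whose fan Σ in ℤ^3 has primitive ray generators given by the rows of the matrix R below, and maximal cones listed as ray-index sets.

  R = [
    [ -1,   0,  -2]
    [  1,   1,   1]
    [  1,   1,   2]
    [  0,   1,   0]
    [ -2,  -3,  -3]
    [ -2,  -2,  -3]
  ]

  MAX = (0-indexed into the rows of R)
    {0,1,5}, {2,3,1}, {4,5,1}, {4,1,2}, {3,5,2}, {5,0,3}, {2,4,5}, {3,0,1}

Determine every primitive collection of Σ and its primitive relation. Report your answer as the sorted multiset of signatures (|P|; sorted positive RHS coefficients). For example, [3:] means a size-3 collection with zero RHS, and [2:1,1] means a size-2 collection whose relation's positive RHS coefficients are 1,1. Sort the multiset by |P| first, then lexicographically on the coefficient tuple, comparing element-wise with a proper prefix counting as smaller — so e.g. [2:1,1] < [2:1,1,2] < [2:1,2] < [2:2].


Minimal non-faces — 5 found among 6 rays, 8 max cones:

  • {0,2}:  v_{0} + v_{2} = v_{3} ; sig = [2:1]
  • {3,4}:  v_{3} + v_{4} = v_{5} ; sig = [2:1]
  • {0,4}:  v_{0} + v_{4} = v_{1} + 2·v_{5} ; sig = [2:1,2]
  • {1,2,5}:  v_{1} + v_{2} + v_{5} = 0 ; sig = [3:]
  • {1,3,5}:  v_{1} + v_{3} + v_{5} = v_{0} ; sig = [3:1]

so the primitive-relation signature multiset is
    |P|=2: 3 collections, coeffs (1), (1), (1,2)
    |P|=3: 2 collections, coeffs (), (1)


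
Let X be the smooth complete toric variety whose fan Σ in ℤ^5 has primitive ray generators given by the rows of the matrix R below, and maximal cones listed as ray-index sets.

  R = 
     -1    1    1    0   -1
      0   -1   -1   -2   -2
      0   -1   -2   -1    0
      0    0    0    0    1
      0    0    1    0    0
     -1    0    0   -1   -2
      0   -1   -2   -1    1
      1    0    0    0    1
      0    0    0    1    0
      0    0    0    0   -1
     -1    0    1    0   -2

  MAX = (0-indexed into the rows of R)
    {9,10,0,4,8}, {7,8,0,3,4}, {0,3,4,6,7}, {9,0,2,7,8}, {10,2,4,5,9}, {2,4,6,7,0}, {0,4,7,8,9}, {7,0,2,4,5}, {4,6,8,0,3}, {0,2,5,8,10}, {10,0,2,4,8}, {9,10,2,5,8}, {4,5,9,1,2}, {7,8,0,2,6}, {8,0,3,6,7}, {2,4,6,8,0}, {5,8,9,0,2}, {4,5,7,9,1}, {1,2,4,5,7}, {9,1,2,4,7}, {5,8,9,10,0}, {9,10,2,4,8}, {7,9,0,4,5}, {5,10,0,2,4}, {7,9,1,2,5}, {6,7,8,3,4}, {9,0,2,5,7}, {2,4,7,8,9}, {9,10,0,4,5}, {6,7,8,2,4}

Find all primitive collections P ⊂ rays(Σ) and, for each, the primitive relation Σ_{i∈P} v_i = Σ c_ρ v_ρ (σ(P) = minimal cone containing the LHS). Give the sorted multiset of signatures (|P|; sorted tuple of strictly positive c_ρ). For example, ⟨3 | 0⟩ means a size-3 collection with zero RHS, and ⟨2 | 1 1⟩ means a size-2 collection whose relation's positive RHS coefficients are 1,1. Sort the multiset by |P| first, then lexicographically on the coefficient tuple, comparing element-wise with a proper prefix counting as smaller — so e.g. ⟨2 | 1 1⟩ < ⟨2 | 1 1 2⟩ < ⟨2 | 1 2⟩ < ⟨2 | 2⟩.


20 collections generate NE(X_Σ); each relation:

  P = {3,9}:  v_{3} + v_{9} = 0 ; sig = ⟨2 | 0⟩
  P = {2,3}:  v_{2} + v_{3} = v_{6} ; sig = ⟨2 | 1⟩
  P = {6,9}:  v_{6} + v_{9} = v_{2} ; sig = ⟨2 | 1⟩
  P = {7,10}:  v_{7} + v_{10} = v_{4} + v_{9} ; sig = ⟨2 | 1 1⟩
  P = {3,5}:  v_{3} + v_{5} = v_{0} + v_{2} + v_{4} ; sig = ⟨2 | 1 1 1⟩
  P = {1,3}:  v_{1} + v_{3} = v_{2} + v_{4} + v_{5} + v_{7} ; sig = ⟨2 | 1 1 1 1⟩
  P = {1,6}:  v_{1} + v_{6} = 2·v_{2} + v_{4} + v_{5} + v_{7} ; sig = ⟨2 | 1 1 1 2⟩
  P = {3,10}:  v_{3} + v_{10} = v_{0} + v_{2} + 2·v_{4} + v_{8} ; sig = ⟨2 | 1 1 1 2⟩
  P = {1,8}:  v_{1} + v_{8} = v_{2} + v_{4} + 2·v_{9} ; sig = ⟨2 | 1 1 2⟩
  P = {5,6}:  v_{5} + v_{6} = v_{0} + 2·v_{2} + v_{4} ; sig = ⟨2 | 1 1 2⟩
  P = {1,10}:  v_{1} + v_{10} = v_{2} + 2·v_{4} + v_{5} + 2·v_{9} ; sig = ⟨2 | 1 1 2 2⟩
  P = {6,10}:  v_{6} + v_{10} = v_{0} + 2·v_{2} + 2·v_{4} + v_{8} ; sig = ⟨2 | 1 1 2 2⟩
  P = {0,1}:  v_{0} + v_{1} = 2·v_{5} + v_{7} ; sig = ⟨2 | 1 2⟩
  P = {4,5,8}:  v_{4} + v_{5} + v_{8} = v_{10} ; sig = ⟨3 | 1⟩
  P = {5,7,8}:  v_{5} + v_{7} + v_{8} = v_{9} ; sig = ⟨3 | 1⟩
  P = {0,2,4,9}:  v_{0} + v_{2} + v_{4} + v_{9} = v_{5} ; sig = ⟨4 | 1⟩
  P = {0,2,9,10}:  v_{0} + v_{2} + v_{9} + v_{10} = 2·v_{5} + v_{8} ; sig = ⟨4 | 1 2⟩
  P = {0,2,4,7,8}:  v_{0} + v_{2} + v_{4} + v_{7} + v_{8} = 0 ; sig = ⟨5 | 0⟩
  P = {0,4,6,7,8}:  v_{0} + v_{4} + v_{6} + v_{7} + v_{8} = v_{3} ; sig = ⟨5 | 1⟩
  P = {2,4,5,7,9}:  v_{2} + v_{4} + v_{5} + v_{7} + v_{9} = v_{1} ; sig = ⟨5 | 1⟩

Signatures (|P|; sorted positive RHS coefficients), sorted:
[⟨2 | 0⟩, ⟨2 | 1⟩, ⟨2 | 1⟩, ⟨2 | 1 1⟩, ⟨2 | 1 1 1⟩, ⟨2 | 1 1 1 1⟩, ⟨2 | 1 1 1 2⟩, ⟨2 | 1 1 1 2⟩, ⟨2 | 1 1 2⟩, ⟨2 | 1 1 2⟩, ⟨2 | 1 1 2 2⟩, ⟨2 | 1 1 2 2⟩, ⟨2 | 1 2⟩, ⟨3 | 1⟩, ⟨3 | 1⟩, ⟨4 | 1⟩, ⟨4 | 1 2⟩, ⟨5 | 0⟩, ⟨5 | 1⟩, ⟨5 | 1⟩]
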